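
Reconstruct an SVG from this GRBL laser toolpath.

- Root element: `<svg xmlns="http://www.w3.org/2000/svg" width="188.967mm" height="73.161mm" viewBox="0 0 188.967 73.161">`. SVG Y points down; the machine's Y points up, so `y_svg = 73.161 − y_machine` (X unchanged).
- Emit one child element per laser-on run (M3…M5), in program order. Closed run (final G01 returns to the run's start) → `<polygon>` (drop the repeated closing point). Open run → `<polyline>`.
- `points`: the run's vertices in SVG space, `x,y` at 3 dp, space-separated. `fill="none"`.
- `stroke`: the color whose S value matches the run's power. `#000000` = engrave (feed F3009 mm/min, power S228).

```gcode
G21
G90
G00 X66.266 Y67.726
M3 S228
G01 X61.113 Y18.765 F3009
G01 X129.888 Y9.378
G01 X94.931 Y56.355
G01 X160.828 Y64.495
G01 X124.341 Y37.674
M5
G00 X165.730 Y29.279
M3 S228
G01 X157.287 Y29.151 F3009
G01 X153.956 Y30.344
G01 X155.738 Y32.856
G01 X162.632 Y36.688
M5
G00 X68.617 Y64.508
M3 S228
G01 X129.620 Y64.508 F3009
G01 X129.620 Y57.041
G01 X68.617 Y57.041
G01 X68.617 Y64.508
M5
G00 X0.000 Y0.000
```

<svg xmlns="http://www.w3.org/2000/svg" width="188.967mm" height="73.161mm" viewBox="0 0 188.967 73.161">
  <polyline points="66.266,5.435 61.113,54.396 129.888,63.783 94.931,16.806 160.828,8.666 124.341,35.487" fill="none" stroke="#000000"/>
  <polyline points="165.730,43.882 157.287,44.010 153.956,42.817 155.738,40.305 162.632,36.473" fill="none" stroke="#000000"/>
  <polygon points="68.617,8.653 129.620,8.653 129.620,16.120 68.617,16.120" fill="none" stroke="#000000"/>
</svg>

Each laser-on run becomes one SVG element. Flip Y back into SVG space with y_svg = 73.161 − y_machine. Every run uses S228, so all elements get stroke `#000000` (engrave).

Run 1: The run is open, so emit a `<polyline>` with points (Y-flipped): 66.266,5.435 61.113,54.396 129.888,63.783 94.931,16.806 160.828,8.666 124.341,35.487.

Run 2: The run is open, so emit a `<polyline>` with points (Y-flipped): 165.730,43.882 157.287,44.010 153.956,42.817 155.738,40.305 162.632,36.473.

Run 3: The run returns to its start, so emit a `<polygon>` with points (Y-flipped): 68.617,8.653 129.620,8.653 129.620,16.120 68.617,16.120.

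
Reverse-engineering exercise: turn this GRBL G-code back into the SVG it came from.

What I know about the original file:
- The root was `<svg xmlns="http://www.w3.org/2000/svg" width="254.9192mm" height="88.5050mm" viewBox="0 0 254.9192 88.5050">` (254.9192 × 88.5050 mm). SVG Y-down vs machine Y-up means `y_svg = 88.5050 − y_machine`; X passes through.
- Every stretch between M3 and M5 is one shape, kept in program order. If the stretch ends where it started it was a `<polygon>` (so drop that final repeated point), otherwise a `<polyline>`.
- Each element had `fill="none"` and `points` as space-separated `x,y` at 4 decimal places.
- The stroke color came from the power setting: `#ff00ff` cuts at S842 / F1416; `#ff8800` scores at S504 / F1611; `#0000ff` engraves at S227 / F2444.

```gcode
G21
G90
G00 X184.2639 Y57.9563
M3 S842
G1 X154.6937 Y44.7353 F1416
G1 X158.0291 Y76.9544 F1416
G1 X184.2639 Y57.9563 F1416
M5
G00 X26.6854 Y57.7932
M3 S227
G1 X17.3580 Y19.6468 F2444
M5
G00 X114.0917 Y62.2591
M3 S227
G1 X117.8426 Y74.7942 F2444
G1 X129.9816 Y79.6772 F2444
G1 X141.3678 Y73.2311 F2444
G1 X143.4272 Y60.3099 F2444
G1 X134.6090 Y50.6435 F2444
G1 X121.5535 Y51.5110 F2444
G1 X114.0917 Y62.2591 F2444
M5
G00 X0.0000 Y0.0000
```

<svg xmlns="http://www.w3.org/2000/svg" width="254.9192mm" height="88.5050mm" viewBox="0 0 254.9192 88.5050">
  <polygon points="184.2639,30.5487 154.6937,43.7697 158.0291,11.5506" fill="none" stroke="#ff00ff"/>
  <polyline points="26.6854,30.7118 17.3580,68.8582" fill="none" stroke="#0000ff"/>
  <polygon points="114.0917,26.2459 117.8426,13.7108 129.9816,8.8278 141.3678,15.2739 143.4272,28.1951 134.6090,37.8615 121.5535,36.9940" fill="none" stroke="#0000ff"/>
</svg>

y_svg = 88.5050 − y_m.

[1] S842→`#ff00ff` (cut); closed run; points: 184.2639,30.5487 154.6937,43.7697 158.0291,11.5506

[2] S227→`#0000ff` (engrave); open run; points: 26.6854,30.7118 17.3580,68.8582

[3] S227→`#0000ff` (engrave); closed run; points: 114.0917,26.2459 117.8426,13.7108 129.9816,8.8278 141.3678,15.2739 143.4272,28.1951 134.6090,37.8615 121.5535,36.9940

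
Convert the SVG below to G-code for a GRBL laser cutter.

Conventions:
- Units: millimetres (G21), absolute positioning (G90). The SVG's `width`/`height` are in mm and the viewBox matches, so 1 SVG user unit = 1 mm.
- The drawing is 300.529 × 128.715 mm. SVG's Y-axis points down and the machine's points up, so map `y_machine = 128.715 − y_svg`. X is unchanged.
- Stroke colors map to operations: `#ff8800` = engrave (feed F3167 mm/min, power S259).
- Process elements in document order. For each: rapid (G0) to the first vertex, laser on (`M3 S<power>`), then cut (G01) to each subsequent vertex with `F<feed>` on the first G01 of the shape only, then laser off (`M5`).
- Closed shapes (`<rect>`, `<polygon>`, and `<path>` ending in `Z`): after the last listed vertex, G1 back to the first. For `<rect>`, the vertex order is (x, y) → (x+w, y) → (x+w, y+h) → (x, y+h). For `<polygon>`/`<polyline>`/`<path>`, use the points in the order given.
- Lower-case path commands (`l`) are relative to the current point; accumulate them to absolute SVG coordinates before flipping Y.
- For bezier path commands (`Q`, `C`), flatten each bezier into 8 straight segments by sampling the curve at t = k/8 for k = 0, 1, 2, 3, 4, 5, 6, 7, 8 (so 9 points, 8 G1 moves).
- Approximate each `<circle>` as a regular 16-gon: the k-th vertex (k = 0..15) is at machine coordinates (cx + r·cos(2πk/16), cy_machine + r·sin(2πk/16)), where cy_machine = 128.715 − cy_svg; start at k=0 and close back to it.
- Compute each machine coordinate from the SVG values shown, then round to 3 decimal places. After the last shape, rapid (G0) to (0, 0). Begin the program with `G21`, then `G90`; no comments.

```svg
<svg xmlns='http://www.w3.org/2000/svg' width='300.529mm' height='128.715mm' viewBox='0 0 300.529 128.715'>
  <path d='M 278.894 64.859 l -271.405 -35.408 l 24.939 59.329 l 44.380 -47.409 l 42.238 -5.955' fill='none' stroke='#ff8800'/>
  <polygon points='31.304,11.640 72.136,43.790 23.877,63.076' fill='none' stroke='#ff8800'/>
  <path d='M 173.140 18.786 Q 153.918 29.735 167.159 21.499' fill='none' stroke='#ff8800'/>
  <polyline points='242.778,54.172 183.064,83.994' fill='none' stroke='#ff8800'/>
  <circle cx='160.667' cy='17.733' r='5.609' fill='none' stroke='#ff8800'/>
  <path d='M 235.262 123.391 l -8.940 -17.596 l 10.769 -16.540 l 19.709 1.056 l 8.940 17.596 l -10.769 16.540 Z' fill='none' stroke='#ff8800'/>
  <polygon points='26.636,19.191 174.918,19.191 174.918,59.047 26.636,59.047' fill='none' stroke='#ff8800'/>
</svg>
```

G21
G90
G0 X278.894 Y63.856
M3 S259
G01 X7.489 Y99.264 F3167
G01 X32.428 Y39.935
G01 X76.808 Y87.344
G01 X119.046 Y93.299
M5
G0 X31.304 Y117.075
M3 S259
G01 X72.136 Y84.925 F3167
G01 X23.877 Y65.639
G01 X31.304 Y117.075
M5
G0 X173.140 Y109.929
M3 S259
G01 X168.842 Y107.492 F3167
G01 X165.558 Y105.654
G01 X163.289 Y104.415
G01 X162.034 Y103.776
G01 X161.793 Y103.737
G01 X162.567 Y104.297
G01 X164.356 Y105.457
G01 X167.159 Y107.216
M5
G0 X242.778 Y74.543
M3 S259
G01 X183.064 Y44.721 F3167
M5
G0 X166.276 Y110.982
M3 S259
G01 X165.849 Y113.128 F3167
G01 X164.633 Y114.948
G01 X162.813 Y116.164
G01 X160.667 Y116.591
G01 X158.521 Y116.164
G01 X156.701 Y114.948
G01 X155.485 Y113.128
G01 X155.058 Y110.982
G01 X155.485 Y108.836
G01 X156.701 Y107.016
G01 X158.521 Y105.800
G01 X160.667 Y105.373
G01 X162.813 Y105.800
G01 X164.633 Y107.016
G01 X165.849 Y108.836
G01 X166.276 Y110.982
M5
G0 X235.262 Y5.324
M3 S259
G01 X226.322 Y22.920 F3167
G01 X237.091 Y39.460
G01 X256.800 Y38.404
G01 X265.740 Y20.808
G01 X254.971 Y4.268
G01 X235.262 Y5.324
M5
G0 X26.636 Y109.524
M3 S259
G01 X174.918 Y109.524 F3167
G01 X174.918 Y69.668
G01 X26.636 Y69.668
G01 X26.636 Y109.524
M5
G0 X0.000 Y0.000

viewBox `0 0 300.529 128.715` with mm width/height → 1 unit = 1 mm. Flip: y_m = 128.715 − y_svg.

**Shape 1** — `<path>` open polyline, stroke `#ff8800` → engrave (S259, F3167). Machine vertices: (278.894,63.856) → (7.489,99.264) → (32.428,39.935) → (76.808,87.344) → (119.046,93.299). Open path.

**Shape 2** — `<polygon>` regular polygon, stroke `#ff8800` → engrave (S259, F3167). Machine vertices: (31.304,117.075) → (72.136,84.925) → (23.877,65.639) → (31.304,117.075). Closed: final G1 returns to the first vertex.

**Shape 3** — `<path>` quadratic bezier, stroke `#ff8800` → engrave (S259, F3167). Control points (SVG): P0=(173.140,18.786), P1=(153.918,29.735), P2=(167.159,21.499); sampled at t=k/8. Machine vertices: (173.140,109.929) → (168.842,107.492) → (165.558,105.654) → (163.289,104.415) → (162.034,103.776) → (161.793,103.737) → (162.567,104.297) → (164.356,105.457) → (167.159,107.216). Open path.

**Shape 4** — `<polyline>` line segment, stroke `#ff8800` → engrave (S259, F3167). Machine vertices: (242.778,74.543) → (183.064,44.721). Open path.

**Shape 5** — `<circle>` circle, stroke `#ff8800` → engrave (S259, F3167). Machine vertices: (166.276,110.982) → (165.849,113.128) → (164.633,114.948) → (162.813,116.164) → (160.667,116.591) → (158.521,116.164) → (156.701,114.948) → (155.485,113.128) → (155.058,110.982) → (155.485,108.836) → (156.701,107.016) → (158.521,105.800) → (160.667,105.373) → (162.813,105.800) → (164.633,107.016) → (165.849,108.836) → (166.276,110.982). Closed: final G1 returns to the first vertex.

**Shape 6** — `<path>` regular polygon, stroke `#ff8800` → engrave (S259, F3167). Machine vertices: (235.262,5.324) → (226.322,22.920) → (237.091,39.460) → (256.800,38.404) → (265.740,20.808) → (254.971,4.268) → (235.262,5.324). Closed: final G1 returns to the first vertex.

**Shape 7** — `<polygon>` rectangle, stroke `#ff8800` → engrave (S259, F3167). Machine vertices: (26.636,109.524) → (174.918,109.524) → (174.918,69.668) → (26.636,69.668) → (26.636,109.524). Closed: final G1 returns to the first vertex.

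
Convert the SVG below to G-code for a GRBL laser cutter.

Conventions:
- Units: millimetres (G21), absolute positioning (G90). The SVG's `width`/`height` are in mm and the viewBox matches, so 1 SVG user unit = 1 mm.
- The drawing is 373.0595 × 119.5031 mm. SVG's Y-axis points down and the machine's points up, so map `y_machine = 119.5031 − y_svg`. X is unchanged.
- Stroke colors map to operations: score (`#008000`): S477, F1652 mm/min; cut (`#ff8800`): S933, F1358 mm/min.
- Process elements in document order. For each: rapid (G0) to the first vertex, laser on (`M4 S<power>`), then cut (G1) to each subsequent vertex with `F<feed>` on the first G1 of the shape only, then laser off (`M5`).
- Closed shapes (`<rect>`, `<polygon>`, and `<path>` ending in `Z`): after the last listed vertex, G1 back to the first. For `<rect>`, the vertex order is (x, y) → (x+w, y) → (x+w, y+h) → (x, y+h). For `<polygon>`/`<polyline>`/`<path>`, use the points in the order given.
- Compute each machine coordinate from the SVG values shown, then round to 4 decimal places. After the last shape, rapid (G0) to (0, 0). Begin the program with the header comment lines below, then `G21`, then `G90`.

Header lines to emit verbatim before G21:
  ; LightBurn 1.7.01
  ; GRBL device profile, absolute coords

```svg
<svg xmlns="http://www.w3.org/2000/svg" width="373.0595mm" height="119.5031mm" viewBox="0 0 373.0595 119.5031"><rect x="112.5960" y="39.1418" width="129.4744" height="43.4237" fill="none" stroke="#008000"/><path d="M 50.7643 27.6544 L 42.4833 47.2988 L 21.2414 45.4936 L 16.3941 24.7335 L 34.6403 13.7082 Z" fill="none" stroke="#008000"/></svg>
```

Since the viewBox matches the mm dimensions, user units are millimetres directly. The only transform is the Y-flip y_m = 119.5031 − y_svg.

Shape 1 is a rectangle drawn with `<rect>`. Its stroke #008000 means score at S477, F1652. After flipping Y the toolpath is (112.5960,80.3613) → (242.0704,80.3613) → (242.0704,36.9376) → (112.5960,36.9376) → (112.5960,80.3613), returning to the start.

Shape 2 is a regular polygon drawn with `<path>`. Its stroke #008000 means score at S477, F1652. After flipping Y the toolpath is (50.7643,91.8487) → (42.4833,72.2043) → (21.2414,74.0095) → (16.3941,94.7696) → (34.6403,105.7949) → (50.7643,91.8487), returning to the start.

; LightBurn 1.7.01
; GRBL device profile, absolute coords
G21
G90
G0 X112.5960 Y80.3613
M4 S477
G1 X242.0704 Y80.3613 F1652
G1 X242.0704 Y36.9376
G1 X112.5960 Y36.9376
G1 X112.5960 Y80.3613
M5
G0 X50.7643 Y91.8487
M4 S477
G1 X42.4833 Y72.2043 F1652
G1 X21.2414 Y74.0095
G1 X16.3941 Y94.7696
G1 X34.6403 Y105.7949
G1 X50.7643 Y91.8487
M5
G0 X0.0000 Y0.0000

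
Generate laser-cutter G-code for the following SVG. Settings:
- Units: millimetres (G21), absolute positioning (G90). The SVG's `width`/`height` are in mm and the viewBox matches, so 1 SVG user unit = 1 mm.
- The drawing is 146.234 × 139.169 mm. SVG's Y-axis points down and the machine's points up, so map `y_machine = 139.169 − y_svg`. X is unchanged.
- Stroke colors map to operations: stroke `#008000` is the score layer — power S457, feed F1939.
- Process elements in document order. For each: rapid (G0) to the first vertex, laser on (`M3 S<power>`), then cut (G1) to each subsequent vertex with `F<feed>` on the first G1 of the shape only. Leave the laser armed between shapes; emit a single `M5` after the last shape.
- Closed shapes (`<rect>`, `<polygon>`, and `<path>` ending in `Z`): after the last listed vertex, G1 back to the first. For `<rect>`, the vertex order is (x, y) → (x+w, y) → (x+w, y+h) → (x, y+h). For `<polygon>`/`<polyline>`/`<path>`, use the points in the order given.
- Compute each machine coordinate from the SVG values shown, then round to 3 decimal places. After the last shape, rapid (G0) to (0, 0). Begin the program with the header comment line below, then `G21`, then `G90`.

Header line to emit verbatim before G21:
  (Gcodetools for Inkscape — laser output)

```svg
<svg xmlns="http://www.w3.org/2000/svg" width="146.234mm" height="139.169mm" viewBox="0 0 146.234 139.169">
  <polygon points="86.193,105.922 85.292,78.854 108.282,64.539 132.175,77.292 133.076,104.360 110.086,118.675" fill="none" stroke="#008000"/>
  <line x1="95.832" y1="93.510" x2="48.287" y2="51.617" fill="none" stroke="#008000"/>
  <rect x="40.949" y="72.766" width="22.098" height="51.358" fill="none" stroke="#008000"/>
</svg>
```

1 u = 1 mm; y_m = 139.169 − y.

[1] `<polygon>` regular polygon, #008000→score S457 F1939: (86.193,33.247) → (85.292,60.315) → (108.282,74.630) → (132.175,61.877) → (133.076,34.809) → (110.086,20.494) → (86.193,33.247) (closed)

[2] `<line>` line segment, #008000→score S457 F1939: (95.832,45.659) → (48.287,87.552)

[3] `<rect>` rectangle, #008000→score S457 F1939: (40.949,66.403) → (63.047,66.403) → (63.047,15.045) → (40.949,15.045) → (40.949,66.403) (closed)

(Gcodetools for Inkscape — laser output)
G21
G90
G0 X86.193 Y33.247
M3 S457
G1 X85.292 Y60.315 F1939
G1 X108.282 Y74.630
G1 X132.175 Y61.877
G1 X133.076 Y34.809
G1 X110.086 Y20.494
G1 X86.193 Y33.247
G0 X95.832 Y45.659
M3 S457
G1 X48.287 Y87.552 F1939
G0 X40.949 Y66.403
M3 S457
G1 X63.047 Y66.403 F1939
G1 X63.047 Y15.045
G1 X40.949 Y15.045
G1 X40.949 Y66.403
M5
G0 X0.000 Y0.000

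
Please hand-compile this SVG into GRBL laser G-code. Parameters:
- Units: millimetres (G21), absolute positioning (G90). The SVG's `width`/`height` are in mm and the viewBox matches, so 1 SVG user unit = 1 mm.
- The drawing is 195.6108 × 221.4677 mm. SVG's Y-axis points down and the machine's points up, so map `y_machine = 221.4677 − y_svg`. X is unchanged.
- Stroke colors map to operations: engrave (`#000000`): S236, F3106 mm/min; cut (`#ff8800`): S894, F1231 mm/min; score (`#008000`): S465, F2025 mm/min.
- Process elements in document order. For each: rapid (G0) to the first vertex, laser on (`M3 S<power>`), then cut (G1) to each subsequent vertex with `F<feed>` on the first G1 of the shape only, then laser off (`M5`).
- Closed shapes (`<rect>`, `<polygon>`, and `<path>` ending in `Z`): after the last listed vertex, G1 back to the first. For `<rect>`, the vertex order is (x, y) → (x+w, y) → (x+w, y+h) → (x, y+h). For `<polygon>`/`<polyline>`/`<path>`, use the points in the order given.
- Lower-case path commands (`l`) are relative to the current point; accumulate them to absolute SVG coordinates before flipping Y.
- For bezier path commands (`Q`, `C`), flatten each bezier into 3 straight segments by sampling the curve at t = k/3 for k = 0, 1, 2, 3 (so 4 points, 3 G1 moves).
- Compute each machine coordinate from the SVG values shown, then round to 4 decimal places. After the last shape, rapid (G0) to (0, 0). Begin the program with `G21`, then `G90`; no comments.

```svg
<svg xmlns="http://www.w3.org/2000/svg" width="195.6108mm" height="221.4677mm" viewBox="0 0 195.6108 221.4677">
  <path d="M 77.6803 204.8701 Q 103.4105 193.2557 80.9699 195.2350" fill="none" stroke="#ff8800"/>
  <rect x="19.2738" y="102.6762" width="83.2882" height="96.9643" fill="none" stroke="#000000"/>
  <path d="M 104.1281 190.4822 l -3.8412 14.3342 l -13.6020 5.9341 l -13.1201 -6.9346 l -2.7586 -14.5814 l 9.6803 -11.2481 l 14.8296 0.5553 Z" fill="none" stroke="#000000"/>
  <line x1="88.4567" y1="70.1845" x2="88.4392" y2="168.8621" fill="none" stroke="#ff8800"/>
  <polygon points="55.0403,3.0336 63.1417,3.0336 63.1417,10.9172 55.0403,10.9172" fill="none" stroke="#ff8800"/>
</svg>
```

1 u = 1 mm; y_m = 221.4677 − y.

[1] `<path>` quadratic bezier, #ff8800→cut S894 F1231: (77.6803,16.5976) → (89.4815,22.8301) → (90.5780,26.0418) → (80.9699,26.2327)

[2] `<rect>` rectangle, #000000→engrave S236 F3106: (19.2738,118.7915) → (102.5620,118.7915) → (102.5620,21.8272) → (19.2738,21.8272) → (19.2738,118.7915) (closed)

[3] `<path>` regular polygon, #000000→engrave S236 F3106: (104.1281,30.9855) → (100.2869,16.6513) → (86.6849,10.7172) → (73.5648,17.6518) → (70.8062,32.2332) → (80.4865,43.4813) → (95.3161,42.9260) → (104.1281,30.9855) (closed)

[4] `<line>` line segment, #ff8800→cut S894 F1231: (88.4567,151.2832) → (88.4392,52.6056)

[5] `<polygon>` rectangle, #ff8800→cut S894 F1231: (55.0403,218.4341) → (63.1417,218.4341) → (63.1417,210.5505) → (55.0403,210.5505) → (55.0403,218.4341) (closed)

G21
G90
G0 X77.6803 Y16.5976
M3 S894
G1 X89.4815 Y22.8301 F1231
G1 X90.5780 Y26.0418
G1 X80.9699 Y26.2327
M5
G0 X19.2738 Y118.7915
M3 S236
G1 X102.5620 Y118.7915 F3106
G1 X102.5620 Y21.8272
G1 X19.2738 Y21.8272
G1 X19.2738 Y118.7915
M5
G0 X104.1281 Y30.9855
M3 S236
G1 X100.2869 Y16.6513 F3106
G1 X86.6849 Y10.7172
G1 X73.5648 Y17.6518
G1 X70.8062 Y32.2332
G1 X80.4865 Y43.4813
G1 X95.3161 Y42.9260
G1 X104.1281 Y30.9855
M5
G0 X88.4567 Y151.2832
M3 S894
G1 X88.4392 Y52.6056 F1231
M5
G0 X55.0403 Y218.4341
M3 S894
G1 X63.1417 Y218.4341 F1231
G1 X63.1417 Y210.5505
G1 X55.0403 Y210.5505
G1 X55.0403 Y218.4341
M5
G0 X0.0000 Y0.0000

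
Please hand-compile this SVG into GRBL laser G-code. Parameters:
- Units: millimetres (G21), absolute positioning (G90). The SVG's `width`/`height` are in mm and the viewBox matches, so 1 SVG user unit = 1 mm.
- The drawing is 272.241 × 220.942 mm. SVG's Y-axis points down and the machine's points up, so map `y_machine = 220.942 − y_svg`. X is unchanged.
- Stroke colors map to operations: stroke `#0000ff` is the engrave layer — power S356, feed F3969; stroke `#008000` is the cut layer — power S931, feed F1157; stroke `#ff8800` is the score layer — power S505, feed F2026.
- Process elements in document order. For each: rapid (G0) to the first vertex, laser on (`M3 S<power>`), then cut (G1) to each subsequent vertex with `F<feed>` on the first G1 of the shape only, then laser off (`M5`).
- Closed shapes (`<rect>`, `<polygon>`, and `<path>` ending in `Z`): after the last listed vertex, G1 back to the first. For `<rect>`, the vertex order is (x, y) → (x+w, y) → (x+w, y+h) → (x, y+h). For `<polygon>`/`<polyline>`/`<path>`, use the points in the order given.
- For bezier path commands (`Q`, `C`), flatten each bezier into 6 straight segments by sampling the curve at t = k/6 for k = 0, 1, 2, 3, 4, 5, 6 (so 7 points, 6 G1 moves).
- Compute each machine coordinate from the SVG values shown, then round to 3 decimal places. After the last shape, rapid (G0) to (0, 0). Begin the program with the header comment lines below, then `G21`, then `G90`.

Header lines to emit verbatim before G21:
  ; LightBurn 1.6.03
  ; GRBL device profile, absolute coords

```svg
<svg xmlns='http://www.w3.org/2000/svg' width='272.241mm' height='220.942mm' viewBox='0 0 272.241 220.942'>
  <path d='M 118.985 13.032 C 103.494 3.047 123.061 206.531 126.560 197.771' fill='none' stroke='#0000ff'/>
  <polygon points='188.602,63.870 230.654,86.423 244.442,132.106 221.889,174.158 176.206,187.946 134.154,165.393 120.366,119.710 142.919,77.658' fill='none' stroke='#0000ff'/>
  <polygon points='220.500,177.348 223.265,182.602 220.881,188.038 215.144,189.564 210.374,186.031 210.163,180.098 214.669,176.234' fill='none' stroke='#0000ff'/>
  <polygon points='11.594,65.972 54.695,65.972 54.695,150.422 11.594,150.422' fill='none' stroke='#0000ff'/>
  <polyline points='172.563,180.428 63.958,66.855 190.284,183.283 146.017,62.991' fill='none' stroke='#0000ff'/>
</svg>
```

; LightBurn 1.6.03
; GRBL device profile, absolute coords
G21
G90
G0 X118.985 Y207.910
M3 S356
G1 X113.924 Y197.084 F3969
G1 X113.286 Y162.506
G1 X115.651 Y116.000
G1 X119.599 Y69.392
G1 X123.708 Y34.507
G1 X126.560 Y23.171
M5
G0 X188.602 Y157.072
M3 S356
G1 X230.654 Y134.519 F3969
G1 X244.442 Y88.836
G1 X221.889 Y46.784
G1 X176.206 Y32.996
G1 X134.154 Y55.549
G1 X120.366 Y101.232
G1 X142.919 Y143.284
G1 X188.602 Y157.072
M5
G0 X220.500 Y43.594
M3 S356
G1 X223.265 Y38.340 F3969
G1 X220.881 Y32.904
G1 X215.144 Y31.378
G1 X210.374 Y34.911
G1 X210.163 Y40.844
G1 X214.669 Y44.708
G1 X220.500 Y43.594
M5
G0 X11.594 Y154.970
M3 S356
G1 X54.695 Y154.970 F3969
G1 X54.695 Y70.520
G1 X11.594 Y70.520
G1 X11.594 Y154.970
M5
G0 X172.563 Y40.514
M3 S356
G1 X63.958 Y154.087 F3969
G1 X190.284 Y37.659
G1 X146.017 Y157.951
M5
G0 X0.000 Y0.000

Since the viewBox matches the mm dimensions, user units are millimetres directly. The only transform is the Y-flip y_m = 220.942 − y_svg.

Shape 1 is a cubic bezier drawn with `<path>`. Its stroke #0000ff means engrave at S356, F3969. After flipping Y the toolpath is (118.985,207.910) → (113.924,197.084) → (113.286,162.506) → (115.651,116.000) → (119.599,69.392) → (123.708,34.507) → (126.560,23.171).

Shape 2 is a regular polygon drawn with `<polygon>`. Its stroke #0000ff means engrave at S356, F3969. After flipping Y the toolpath is (188.602,157.072) → (230.654,134.519) → (244.442,88.836) → (221.889,46.784) → (176.206,32.996) → (134.154,55.549) → (120.366,101.232) → (142.919,143.284) → (188.602,157.072), returning to the start.

Shape 3 is a regular polygon drawn with `<polygon>`. Its stroke #0000ff means engrave at S356, F3969. After flipping Y the toolpath is (220.500,43.594) → (223.265,38.340) → (220.881,32.904) → (215.144,31.378) → (210.374,34.911) → (210.163,40.844) → (214.669,44.708) → (220.500,43.594), returning to the start.

Shape 4 is a rectangle drawn with `<polygon>`. Its stroke #0000ff means engrave at S356, F3969. After flipping Y the toolpath is (11.594,154.970) → (54.695,154.970) → (54.695,70.520) → (11.594,70.520) → (11.594,154.970), returning to the start.

Shape 5 is a open polyline drawn with `<polyline>`. Its stroke #0000ff means engrave at S356, F3969. After flipping Y the toolpath is (172.563,40.514) → (63.958,154.087) → (190.284,37.659) → (146.017,157.951).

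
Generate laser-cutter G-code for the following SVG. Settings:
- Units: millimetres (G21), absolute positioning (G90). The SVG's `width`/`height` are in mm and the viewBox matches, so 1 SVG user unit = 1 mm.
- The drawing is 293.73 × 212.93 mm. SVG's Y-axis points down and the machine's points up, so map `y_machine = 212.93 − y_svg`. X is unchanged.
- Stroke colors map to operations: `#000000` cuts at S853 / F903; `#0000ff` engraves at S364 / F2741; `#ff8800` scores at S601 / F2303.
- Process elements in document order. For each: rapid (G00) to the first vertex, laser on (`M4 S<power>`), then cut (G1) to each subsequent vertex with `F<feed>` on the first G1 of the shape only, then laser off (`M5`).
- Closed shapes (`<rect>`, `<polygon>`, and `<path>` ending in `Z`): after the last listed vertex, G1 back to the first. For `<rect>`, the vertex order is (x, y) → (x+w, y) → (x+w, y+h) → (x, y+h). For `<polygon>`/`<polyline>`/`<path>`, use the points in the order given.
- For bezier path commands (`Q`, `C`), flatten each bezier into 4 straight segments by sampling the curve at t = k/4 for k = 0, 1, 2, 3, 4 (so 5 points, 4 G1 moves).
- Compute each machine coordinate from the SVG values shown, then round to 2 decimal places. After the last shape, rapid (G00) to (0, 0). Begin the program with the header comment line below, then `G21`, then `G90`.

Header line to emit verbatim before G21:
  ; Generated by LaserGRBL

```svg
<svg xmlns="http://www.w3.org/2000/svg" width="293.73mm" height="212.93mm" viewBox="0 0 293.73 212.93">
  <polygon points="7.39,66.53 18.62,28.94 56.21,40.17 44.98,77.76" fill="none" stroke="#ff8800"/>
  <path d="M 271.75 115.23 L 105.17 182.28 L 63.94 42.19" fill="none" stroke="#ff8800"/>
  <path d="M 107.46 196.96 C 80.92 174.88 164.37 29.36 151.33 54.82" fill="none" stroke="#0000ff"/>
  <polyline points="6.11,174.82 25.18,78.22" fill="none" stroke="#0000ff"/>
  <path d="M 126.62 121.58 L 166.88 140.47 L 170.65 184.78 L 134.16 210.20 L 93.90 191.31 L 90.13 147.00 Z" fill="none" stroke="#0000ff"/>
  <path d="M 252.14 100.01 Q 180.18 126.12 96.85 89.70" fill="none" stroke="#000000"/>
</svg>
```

viewBox `0 0 293.73 212.93` with mm width/height → 1 unit = 1 mm. Flip: y_m = 212.93 − y_svg.

**Shape 1** — `<polygon>` regular polygon, stroke `#ff8800` → score (S601, F2303). Machine vertices: (7.39,146.40) → (18.62,183.99) → (56.21,172.76) → (44.98,135.17) → (7.39,146.40). Closed: final G1 returns to the first vertex.

**Shape 2** — `<path>` open polyline, stroke `#ff8800` → score (S601, F2303). Machine vertices: (271.75,97.70) → (105.17,30.65) → (63.94,170.74). Open path.

**Shape 3** — `<path>` cubic bezier, stroke `#0000ff` → engrave (S364, F2741). Control points (SVG): P0=(107.46,196.96), P1=(80.92,174.88), P2=(164.37,29.36), P3=(151.33,54.82); sampled at t=k/4. Machine vertices: (107.46,15.97) → (104.95,51.07) → (124.33,104.87) → (146.24,149.75) → (151.33,158.11). Open path.

**Shape 4** — `<polyline>` line segment, stroke `#0000ff` → engrave (S364, F2741). Machine vertices: (6.11,38.11) → (25.18,134.71). Open path.

**Shape 5** — `<path>` regular polygon, stroke `#0000ff` → engrave (S364, F2741). Machine vertices: (126.62,91.35) → (166.88,72.46) → (170.65,28.15) → (134.16,2.73) → (93.90,21.62) → (90.13,65.93) → (126.62,91.35). Closed: final G1 returns to the first vertex.

**Shape 6** — `<path>` quadratic bezier, stroke `#000000` → cut (S853, F903). Control points (SVG): P0=(252.14,100.01), P1=(180.18,126.12), P2=(96.85,89.70); sampled at t=k/4. Machine vertices: (252.14,112.92) → (215.45,103.77) → (177.34,102.44) → (137.80,108.93) → (96.85,123.23). Open path.

; Generated by LaserGRBL
G21
G90
G00 X7.39 Y146.40
M4 S601
G1 X18.62 Y183.99 F2303
G1 X56.21 Y172.76
G1 X44.98 Y135.17
G1 X7.39 Y146.40
M5
G00 X271.75 Y97.70
M4 S601
G1 X105.17 Y30.65 F2303
G1 X63.94 Y170.74
M5
G00 X107.46 Y15.97
M4 S364
G1 X104.95 Y51.07 F2741
G1 X124.33 Y104.87
G1 X146.24 Y149.75
G1 X151.33 Y158.11
M5
G00 X6.11 Y38.11
M4 S364
G1 X25.18 Y134.71 F2741
M5
G00 X126.62 Y91.35
M4 S364
G1 X166.88 Y72.46 F2741
G1 X170.65 Y28.15
G1 X134.16 Y2.73
G1 X93.90 Y21.62
G1 X90.13 Y65.93
G1 X126.62 Y91.35
M5
G00 X252.14 Y112.92
M4 S853
G1 X215.45 Y103.77 F903
G1 X177.34 Y102.44
G1 X137.80 Y108.93
G1 X96.85 Y123.23
M5
G00 X0.00 Y0.00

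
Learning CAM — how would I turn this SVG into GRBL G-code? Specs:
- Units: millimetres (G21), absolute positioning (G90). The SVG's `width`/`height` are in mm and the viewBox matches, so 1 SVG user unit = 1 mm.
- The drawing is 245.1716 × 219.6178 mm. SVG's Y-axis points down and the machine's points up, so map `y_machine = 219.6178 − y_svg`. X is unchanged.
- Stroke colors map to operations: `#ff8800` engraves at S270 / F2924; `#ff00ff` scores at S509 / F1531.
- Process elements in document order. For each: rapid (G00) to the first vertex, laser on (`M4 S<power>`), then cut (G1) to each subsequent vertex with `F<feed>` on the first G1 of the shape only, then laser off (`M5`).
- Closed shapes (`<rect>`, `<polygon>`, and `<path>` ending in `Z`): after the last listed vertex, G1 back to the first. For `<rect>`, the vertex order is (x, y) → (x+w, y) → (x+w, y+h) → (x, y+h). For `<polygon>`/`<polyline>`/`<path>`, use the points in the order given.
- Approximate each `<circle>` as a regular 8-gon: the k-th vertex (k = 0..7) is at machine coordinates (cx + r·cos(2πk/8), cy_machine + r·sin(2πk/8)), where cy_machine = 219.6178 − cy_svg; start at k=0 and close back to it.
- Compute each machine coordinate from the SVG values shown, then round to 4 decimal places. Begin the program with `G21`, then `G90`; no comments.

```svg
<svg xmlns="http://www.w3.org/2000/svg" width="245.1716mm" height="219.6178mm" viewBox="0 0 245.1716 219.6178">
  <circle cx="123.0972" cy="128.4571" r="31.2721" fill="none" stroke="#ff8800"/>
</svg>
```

G21
G90
G00 X154.3693 Y91.1607
M4 S270
G1 X145.2099 Y113.2734 F2924
G1 X123.0972 Y122.4328
G1 X100.9845 Y113.2734
G1 X91.8251 Y91.1607
G1 X100.9845 Y69.0480
G1 X123.0972 Y59.8886
G1 X145.2099 Y69.0480
G1 X154.3693 Y91.1607
M5

1 u = 1 mm; y_m = 219.6178 − y.

[1] `<circle>` circle, #ff8800→engrave S270 F2924: (154.3693,91.1607) → (145.2099,113.2734) → (123.0972,122.4328) → (100.9845,113.2734) → (91.8251,91.1607) → (100.9845,69.0480) → (123.0972,59.8886) → (145.2099,69.0480) → (154.3693,91.1607) (closed)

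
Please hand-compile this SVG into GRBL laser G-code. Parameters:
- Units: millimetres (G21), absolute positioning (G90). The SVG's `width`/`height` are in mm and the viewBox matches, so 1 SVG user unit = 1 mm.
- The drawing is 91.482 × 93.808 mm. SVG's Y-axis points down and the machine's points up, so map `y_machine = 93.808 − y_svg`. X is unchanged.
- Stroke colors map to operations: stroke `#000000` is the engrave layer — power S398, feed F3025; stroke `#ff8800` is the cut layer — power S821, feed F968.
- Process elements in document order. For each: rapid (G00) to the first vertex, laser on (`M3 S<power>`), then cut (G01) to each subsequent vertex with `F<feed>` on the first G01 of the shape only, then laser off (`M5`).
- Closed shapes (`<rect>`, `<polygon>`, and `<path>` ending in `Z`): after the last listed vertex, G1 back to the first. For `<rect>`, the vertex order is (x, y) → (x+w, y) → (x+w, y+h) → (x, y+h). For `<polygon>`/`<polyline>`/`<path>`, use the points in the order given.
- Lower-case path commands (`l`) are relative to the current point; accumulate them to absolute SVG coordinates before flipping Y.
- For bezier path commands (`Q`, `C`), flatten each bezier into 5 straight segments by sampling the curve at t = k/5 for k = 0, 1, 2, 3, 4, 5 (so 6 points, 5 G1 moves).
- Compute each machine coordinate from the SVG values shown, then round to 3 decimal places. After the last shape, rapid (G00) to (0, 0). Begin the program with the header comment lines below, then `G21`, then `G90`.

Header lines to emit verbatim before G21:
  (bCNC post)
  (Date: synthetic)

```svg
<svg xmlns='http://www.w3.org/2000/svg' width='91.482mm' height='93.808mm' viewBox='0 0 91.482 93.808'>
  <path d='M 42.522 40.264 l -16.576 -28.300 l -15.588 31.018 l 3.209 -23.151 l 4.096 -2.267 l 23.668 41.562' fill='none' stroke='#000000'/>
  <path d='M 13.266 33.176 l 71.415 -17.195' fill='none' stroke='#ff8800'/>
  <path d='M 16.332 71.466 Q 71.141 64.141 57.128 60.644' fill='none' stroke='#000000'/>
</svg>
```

(bCNC post)
(Date: synthetic)
G21
G90
G00 X42.522 Y53.544
M3 S398
G01 X25.946 Y81.844 F3025
G01 X10.358 Y50.826
G01 X13.567 Y73.977
G01 X17.663 Y76.244
G01 X41.331 Y34.682
M5
G00 X13.266 Y60.632
M3 S821
G01 X84.681 Y77.827 F968
M5
G00 X16.332 Y22.342
M3 S398
G01 X35.503 Y25.119 F3025
G01 X49.168 Y27.590
G01 X57.327 Y29.754
G01 X59.980 Y31.612
G01 X57.128 Y33.164
M5
G00 X0.000 Y0.000

Since the viewBox matches the mm dimensions, user units are millimetres directly. The only transform is the Y-flip y_m = 93.808 − y_svg.

Shape 1 is a open polyline drawn with `<path>`. Its stroke #000000 means engrave at S398, F3025. After flipping Y the toolpath is (42.522,53.544) → (25.946,81.844) → (10.358,50.826) → (13.567,73.977) → (17.663,76.244) → (41.331,34.682).

Shape 2 is a line segment drawn with `<path>`. Its stroke #ff8800 means cut at S821, F968. After flipping Y the toolpath is (13.266,60.632) → (84.681,77.827).

Shape 3 is a quadratic bezier drawn with `<path>`. Its stroke #000000 means engrave at S398, F3025. After flipping Y the toolpath is (16.332,22.342) → (35.503,25.119) → (49.168,27.590) → (57.327,29.754) → (59.980,31.612) → (57.128,33.164).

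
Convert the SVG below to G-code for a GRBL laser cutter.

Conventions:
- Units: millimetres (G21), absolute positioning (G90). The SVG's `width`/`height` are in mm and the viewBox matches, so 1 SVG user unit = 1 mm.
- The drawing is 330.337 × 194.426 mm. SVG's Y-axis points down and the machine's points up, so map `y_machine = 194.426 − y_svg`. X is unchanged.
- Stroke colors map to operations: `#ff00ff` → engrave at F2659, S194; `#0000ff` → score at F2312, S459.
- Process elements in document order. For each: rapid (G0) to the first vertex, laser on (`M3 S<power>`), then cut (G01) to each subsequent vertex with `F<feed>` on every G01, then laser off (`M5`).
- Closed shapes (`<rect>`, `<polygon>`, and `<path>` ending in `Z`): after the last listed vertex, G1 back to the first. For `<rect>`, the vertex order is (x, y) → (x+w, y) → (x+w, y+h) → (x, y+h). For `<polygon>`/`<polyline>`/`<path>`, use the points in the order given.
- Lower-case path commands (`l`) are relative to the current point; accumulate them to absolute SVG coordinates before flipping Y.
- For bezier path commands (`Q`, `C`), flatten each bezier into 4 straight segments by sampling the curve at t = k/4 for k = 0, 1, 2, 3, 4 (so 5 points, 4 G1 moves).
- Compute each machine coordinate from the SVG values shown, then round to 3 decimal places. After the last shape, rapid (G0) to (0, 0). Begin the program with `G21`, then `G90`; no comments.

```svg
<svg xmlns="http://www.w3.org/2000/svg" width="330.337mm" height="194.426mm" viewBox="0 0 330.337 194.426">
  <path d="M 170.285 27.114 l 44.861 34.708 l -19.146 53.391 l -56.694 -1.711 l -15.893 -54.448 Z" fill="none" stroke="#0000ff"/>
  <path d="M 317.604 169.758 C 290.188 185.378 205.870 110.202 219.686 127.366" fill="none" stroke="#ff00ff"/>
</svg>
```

G21
G90
G0 X170.285 Y167.312
M3 S459
G01 X215.146 Y132.604 F2312
G01 X196.000 Y79.213 F2312
G01 X139.306 Y80.924 F2312
G01 X123.413 Y135.372 F2312
G01 X170.285 Y167.312 F2312
M5
G0 X317.604 Y24.668
M3 S194
G01 X288.795 Y27.116 F2659
G01 X253.183 Y46.443 F2659
G01 X225.302 Y65.481 F2659
G01 X219.686 Y67.060 F2659
M5
G0 X0.000 Y0.000

Since the viewBox matches the mm dimensions, user units are millimetres directly. The only transform is the Y-flip y_m = 194.426 − y_svg.

Shape 1 is a regular polygon drawn with `<path>`. Its stroke #0000ff means score at S459, F2312. After flipping Y the toolpath is (170.285,167.312) → (215.146,132.604) → (196.000,79.213) → (139.306,80.924) → (123.413,135.372) → (170.285,167.312), returning to the start.

Shape 2 is a cubic bezier drawn with `<path>`. Its stroke #ff00ff means engrave at S194, F2659. After flipping Y the toolpath is (317.604,24.668) → (288.795,27.116) → (253.183,46.443) → (225.302,65.481) → (219.686,67.060).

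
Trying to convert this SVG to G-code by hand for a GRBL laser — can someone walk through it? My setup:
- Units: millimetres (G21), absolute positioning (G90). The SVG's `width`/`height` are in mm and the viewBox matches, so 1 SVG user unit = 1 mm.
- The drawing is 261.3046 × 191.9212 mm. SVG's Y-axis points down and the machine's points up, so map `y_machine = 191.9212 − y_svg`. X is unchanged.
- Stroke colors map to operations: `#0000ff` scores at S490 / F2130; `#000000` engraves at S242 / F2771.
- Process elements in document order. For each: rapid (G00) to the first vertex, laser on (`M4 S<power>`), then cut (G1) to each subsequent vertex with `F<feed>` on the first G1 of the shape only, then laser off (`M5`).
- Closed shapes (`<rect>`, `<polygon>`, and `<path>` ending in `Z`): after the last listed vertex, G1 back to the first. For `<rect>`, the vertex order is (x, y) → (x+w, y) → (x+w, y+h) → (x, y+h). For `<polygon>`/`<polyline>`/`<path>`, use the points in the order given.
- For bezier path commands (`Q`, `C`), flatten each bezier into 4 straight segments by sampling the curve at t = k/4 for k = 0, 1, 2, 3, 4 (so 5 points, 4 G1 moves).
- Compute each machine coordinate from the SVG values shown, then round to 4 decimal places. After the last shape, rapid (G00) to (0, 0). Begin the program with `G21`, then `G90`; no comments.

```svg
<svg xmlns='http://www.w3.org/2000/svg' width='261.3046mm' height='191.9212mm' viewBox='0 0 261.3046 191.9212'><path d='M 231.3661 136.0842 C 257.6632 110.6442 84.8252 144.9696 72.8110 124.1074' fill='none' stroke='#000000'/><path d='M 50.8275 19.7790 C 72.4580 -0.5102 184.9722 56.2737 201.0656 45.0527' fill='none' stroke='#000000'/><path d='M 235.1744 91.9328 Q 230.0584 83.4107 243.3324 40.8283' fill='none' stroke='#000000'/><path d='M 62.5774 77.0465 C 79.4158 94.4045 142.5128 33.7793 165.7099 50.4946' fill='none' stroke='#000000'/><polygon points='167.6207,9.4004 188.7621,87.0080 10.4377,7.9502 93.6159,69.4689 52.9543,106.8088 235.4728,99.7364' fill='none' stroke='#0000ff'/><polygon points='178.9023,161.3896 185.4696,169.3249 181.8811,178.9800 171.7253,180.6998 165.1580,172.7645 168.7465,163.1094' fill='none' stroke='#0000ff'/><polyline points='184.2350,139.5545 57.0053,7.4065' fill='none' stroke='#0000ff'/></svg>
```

viewBox `0 0 261.3046 191.9212` with mm width/height → 1 unit = 1 mm. Flip: y_m = 191.9212 − y_svg.

**Shape 1** — `<path>` cubic bezier, stroke `#000000` → engrave (S242, F2771). Control points (SVG): P0=(231.3661,136.0842), P1=(257.6632,110.6442), P2=(84.8252,144.9696), P3=(72.8110,124.1074); sampled at t=k/4. Machine vertices: (231.3661,55.8370) → (219.3755,65.5071) → (166.4553,63.5421) → (106.3518,60.7187) → (72.8110,67.8138). Open path.

**Shape 2** — `<path>` cubic bezier, stroke `#000000` → engrave (S242, F2771). Control points (SVG): P0=(50.8275,19.7790), P1=(72.4580,-0.5102), P2=(184.9722,56.2737), P3=(201.0656,45.0527); sampled at t=k/4. Machine vertices: (50.8275,172.1422) → (81.1644,175.1747) → (128.0230,162.9059) → (173.8433,148.9368) → (201.0656,146.8685). Open path.

**Shape 3** — `<path>` quadratic bezier, stroke `#000000` → engrave (S242, F2771). Control points (SVG): P0=(235.1744,91.9328), P1=(230.0584,83.4107), P2=(243.3324,40.8283); sampled at t=k/4. Machine vertices: (235.1744,99.9884) → (233.7658,106.3782) → (234.6559,117.0256) → (237.8448,131.9305) → (243.3324,151.0929). Open path.

**Shape 4** — `<path>` cubic bezier, stroke `#000000` → engrave (S242, F2771). Control points (SVG): P0=(62.5774,77.0465), P1=(79.4158,94.4045), P2=(142.5128,33.7793), P3=(165.7099,50.4946); sampled at t=k/4. Machine vertices: (62.5774,114.8747) → (82.5335,114.0511) → (111.7591,127.9096) → (142.1771,141.8887) → (165.7099,141.4266). Open path.

**Shape 5** — `<polygon>` closed polygon, stroke `#0000ff` → score (S490, F2130). Machine vertices: (167.6207,182.5208) → (188.7621,104.9132) → (10.4377,183.9710) → (93.6159,122.4523) → (52.9543,85.1124) → (235.4728,92.1848) → (167.6207,182.5208). Closed: final G1 returns to the first vertex.

**Shape 6** — `<polygon>` regular polygon, stroke `#0000ff` → score (S490, F2130). Machine vertices: (178.9023,30.5316) → (185.4696,22.5963) → (181.8811,12.9412) → (171.7253,11.2214) → (165.1580,19.1567) → (168.7465,28.8118) → (178.9023,30.5316). Closed: final G1 returns to the first vertex.

**Shape 7** — `<polyline>` line segment, stroke `#0000ff` → score (S490, F2130). Machine vertices: (184.2350,52.3667) → (57.0053,184.5147). Open path.

G21
G90
G00 X231.3661 Y55.8370
M4 S242
G1 X219.3755 Y65.5071 F2771
G1 X166.4553 Y63.5421
G1 X106.3518 Y60.7187
G1 X72.8110 Y67.8138
M5
G00 X50.8275 Y172.1422
M4 S242
G1 X81.1644 Y175.1747 F2771
G1 X128.0230 Y162.9059
G1 X173.8433 Y148.9368
G1 X201.0656 Y146.8685
M5
G00 X235.1744 Y99.9884
M4 S242
G1 X233.7658 Y106.3782 F2771
G1 X234.6559 Y117.0256
G1 X237.8448 Y131.9305
G1 X243.3324 Y151.0929
M5
G00 X62.5774 Y114.8747
M4 S242
G1 X82.5335 Y114.0511 F2771
G1 X111.7591 Y127.9096
G1 X142.1771 Y141.8887
G1 X165.7099 Y141.4266
M5
G00 X167.6207 Y182.5208
M4 S490
G1 X188.7621 Y104.9132 F2130
G1 X10.4377 Y183.9710
G1 X93.6159 Y122.4523
G1 X52.9543 Y85.1124
G1 X235.4728 Y92.1848
G1 X167.6207 Y182.5208
M5
G00 X178.9023 Y30.5316
M4 S490
G1 X185.4696 Y22.5963 F2130
G1 X181.8811 Y12.9412
G1 X171.7253 Y11.2214
G1 X165.1580 Y19.1567
G1 X168.7465 Y28.8118
G1 X178.9023 Y30.5316
M5
G00 X184.2350 Y52.3667
M4 S490
G1 X57.0053 Y184.5147 F2130
M5
G00 X0.0000 Y0.0000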